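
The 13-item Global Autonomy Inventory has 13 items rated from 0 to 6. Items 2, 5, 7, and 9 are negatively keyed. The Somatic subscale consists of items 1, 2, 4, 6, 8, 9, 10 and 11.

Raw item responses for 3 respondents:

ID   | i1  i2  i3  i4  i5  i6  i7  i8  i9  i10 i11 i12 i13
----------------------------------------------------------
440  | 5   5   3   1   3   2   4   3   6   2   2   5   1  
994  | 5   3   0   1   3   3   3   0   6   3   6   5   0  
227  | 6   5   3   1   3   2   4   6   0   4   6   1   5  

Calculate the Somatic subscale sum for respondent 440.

Respondent 440 raw: 5, 5, 3, 1, 3, 2, 4, 3, 6, 2, 2, 5, 1.
Somatic items: 1, 2, 4, 6, 8, 9, 10, 11.
Reverse-coded (on a 0–6 scale, reversed = 6 − raw):
  item 1: 5
  item 2: 6 − 5 = 1
  item 4: 1
  item 6: 2
  item 8: 3
  item 9: 6 − 6 = 0
  item 10: 2
  item 11: 2
Sum = 5 + 1 + 1 + 2 + 3 + 0 + 2 + 2 = 16

16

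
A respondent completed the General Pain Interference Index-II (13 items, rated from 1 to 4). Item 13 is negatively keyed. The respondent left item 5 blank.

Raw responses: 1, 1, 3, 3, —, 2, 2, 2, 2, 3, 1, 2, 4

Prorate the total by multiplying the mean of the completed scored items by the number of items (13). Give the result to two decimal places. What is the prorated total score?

Reverse-coded (reversed = (1+4) − raw = 5 − raw):
  item 13: 5 − 4 = 1
Completed scored items (12 of 13): 1, 1, 3, 3, 2, 2, 2, 2, 3, 1, 2, 1; sum = 23.
Person mean = 23 / 12 ≈ 1.9167
Prorated total = (23 / 12) × 13 = 24.92 (to 2 dp)

24.92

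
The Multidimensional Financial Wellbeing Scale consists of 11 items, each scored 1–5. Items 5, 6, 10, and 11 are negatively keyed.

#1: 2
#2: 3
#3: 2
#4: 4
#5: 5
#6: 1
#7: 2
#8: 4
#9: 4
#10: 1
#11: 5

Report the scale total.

33

Raw sum = 33. Negatively keyed items: 5, 6, 10, 11; their raw sum = 12.
Each reversal replaces raw with 6 − raw, changing the total by 6 − 2·raw per item.
Total = 33 + 4·6 − 2·12 = 33 + 24 − 24 = 33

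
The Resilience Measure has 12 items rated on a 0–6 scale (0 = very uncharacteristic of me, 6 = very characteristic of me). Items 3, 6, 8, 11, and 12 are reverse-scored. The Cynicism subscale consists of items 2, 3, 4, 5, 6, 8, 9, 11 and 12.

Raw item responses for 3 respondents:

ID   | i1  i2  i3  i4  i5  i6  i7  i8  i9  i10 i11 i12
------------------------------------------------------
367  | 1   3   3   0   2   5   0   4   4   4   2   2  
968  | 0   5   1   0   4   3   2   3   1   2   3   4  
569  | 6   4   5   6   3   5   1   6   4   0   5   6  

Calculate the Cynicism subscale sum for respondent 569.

Respondent 569 raw: 6, 4, 5, 6, 3, 5, 1, 6, 4, 0, 5, 6.
Cynicism items: 2, 3, 4, 5, 6, 8, 9, 11, 12.
Reverse-coded (reversed = (0+6) − raw = 6 − raw):
  item 2: 4
  item 3: 6 − 5 = 1
  item 4: 6
  item 5: 3
  item 6: 6 − 5 = 1
  item 8: 6 − 6 = 0
  item 9: 4
  item 11: 6 − 5 = 1
  item 12: 6 − 6 = 0
Sum = 4 + 1 + 6 + 3 + 1 + 0 + 4 + 1 + 0 = 20

20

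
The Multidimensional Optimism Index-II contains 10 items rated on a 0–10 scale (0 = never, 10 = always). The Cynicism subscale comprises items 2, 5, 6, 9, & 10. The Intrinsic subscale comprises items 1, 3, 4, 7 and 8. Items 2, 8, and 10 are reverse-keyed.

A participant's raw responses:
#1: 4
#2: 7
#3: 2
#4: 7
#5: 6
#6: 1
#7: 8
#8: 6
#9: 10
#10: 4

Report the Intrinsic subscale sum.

Intrinsic items: 1, 3, 4, 7, 8.
Of these, item 8 is reverse-keyed; on a 0–10 scale, reversed = 10 − raw.
  item 1: 4
  item 3: 2
  item 4: 7
  item 7: 8
  item 8: 10 − 6 = 4
Sum = 4 + 2 + 7 + 8 + 4 = 25

25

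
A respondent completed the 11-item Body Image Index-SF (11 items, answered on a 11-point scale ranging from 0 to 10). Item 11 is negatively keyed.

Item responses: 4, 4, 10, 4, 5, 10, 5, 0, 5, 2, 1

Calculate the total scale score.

58

Apply reverse scoring (on a 0–10 scale, reversed = 10 − raw):
  item 11: 10 − 1 = 9
After reverse-coding: 4, 4, 10, 4, 5, 10, 5, 0, 5, 2, 9
Total = 4 + 4 + 10 + 4 + 5 + 10 + 5 + 0 + 5 + 2 + 9 = 58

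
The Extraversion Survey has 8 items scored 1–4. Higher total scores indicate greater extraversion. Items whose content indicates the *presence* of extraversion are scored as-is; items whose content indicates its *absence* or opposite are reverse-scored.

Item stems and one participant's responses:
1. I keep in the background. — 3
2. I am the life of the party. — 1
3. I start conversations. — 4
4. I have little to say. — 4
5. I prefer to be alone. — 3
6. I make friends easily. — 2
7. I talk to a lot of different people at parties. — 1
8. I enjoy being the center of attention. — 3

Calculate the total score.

Items 1, 4, 5 describe the absence/opposite of extraversion → reverse-score.
reverse-coded value = 5 − response.
  item 1: 5 − 3 = 2
  item 2: 1
  item 3: 4
  item 4: 5 − 4 = 1
  item 5: 5 − 3 = 2
  item 6: 2
  item 7: 1
  item 8: 3
Total = 2 + 1 + 4 + 1 + 2 + 2 + 1 + 3 = 16

16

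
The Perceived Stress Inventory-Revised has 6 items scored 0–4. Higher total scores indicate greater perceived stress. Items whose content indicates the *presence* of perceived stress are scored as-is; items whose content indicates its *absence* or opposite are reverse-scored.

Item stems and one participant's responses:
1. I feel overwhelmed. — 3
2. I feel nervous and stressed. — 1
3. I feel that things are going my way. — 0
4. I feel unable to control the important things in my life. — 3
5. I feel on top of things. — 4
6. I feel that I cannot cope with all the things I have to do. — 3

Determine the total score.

14

Items 3, 5 describe the absence/opposite of perceived stress → reverse-score.
on a 0–4 scale, reversed = 4 − raw.
  item 1: 3
  item 2: 1
  item 3: 4 − 0 = 4
  item 4: 3
  item 5: 4 − 4 = 0
  item 6: 3
Total = 3 + 1 + 4 + 3 + 0 + 3 = 14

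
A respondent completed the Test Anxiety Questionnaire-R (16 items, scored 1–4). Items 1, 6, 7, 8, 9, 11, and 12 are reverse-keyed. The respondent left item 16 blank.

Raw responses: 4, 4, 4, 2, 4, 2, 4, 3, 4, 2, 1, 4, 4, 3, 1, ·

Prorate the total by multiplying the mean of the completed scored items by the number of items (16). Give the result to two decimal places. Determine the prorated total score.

Reverse-coded (reversed = (1+4) − raw = 5 − raw):
  item 1: 5 − 4 = 1
  item 6: 5 − 2 = 3
  item 7: 5 − 4 = 1
  item 8: 5 − 3 = 2
  item 9: 5 − 4 = 1
  item 11: 5 − 1 = 4
  item 12: 5 − 4 = 1
Completed scored items (15 of 16): 1, 4, 4, 2, 4, 3, 1, 2, 1, 2, 4, 1, 4, 3, 1; sum = 37.
Person mean = 37 / 15 ≈ 2.4667
Prorated total = (37 / 15) × 16 = 39.47 (to 2 dp)

39.47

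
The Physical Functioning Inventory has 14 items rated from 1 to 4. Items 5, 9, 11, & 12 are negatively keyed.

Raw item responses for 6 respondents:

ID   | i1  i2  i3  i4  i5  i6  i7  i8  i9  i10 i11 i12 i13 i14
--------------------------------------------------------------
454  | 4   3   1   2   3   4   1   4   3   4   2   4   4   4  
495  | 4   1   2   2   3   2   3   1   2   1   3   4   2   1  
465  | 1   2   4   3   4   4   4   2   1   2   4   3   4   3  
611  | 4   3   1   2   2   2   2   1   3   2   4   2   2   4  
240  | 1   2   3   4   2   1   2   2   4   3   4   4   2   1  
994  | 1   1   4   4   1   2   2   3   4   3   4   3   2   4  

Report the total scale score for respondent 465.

37

Respondent 465 raw: 1, 2, 4, 3, 4, 4, 4, 2, 1, 2, 4, 3, 4, 3.
Reverse-coded (reverse-coded value = 5 − response):
  item 1: 1
  item 2: 2
  item 3: 4
  item 4: 3
  item 5: 5 − 4 = 1
  item 6: 4
  item 7: 4
  item 8: 2
  item 9: 5 − 1 = 4
  item 10: 2
  item 11: 5 − 4 = 1
  item 12: 5 − 3 = 2
  item 13: 4
  item 14: 3
Sum = 1 + 2 + 4 + 3 + 1 + 4 + 4 + 2 + 4 + 2 + 1 + 2 + 4 + 3 = 37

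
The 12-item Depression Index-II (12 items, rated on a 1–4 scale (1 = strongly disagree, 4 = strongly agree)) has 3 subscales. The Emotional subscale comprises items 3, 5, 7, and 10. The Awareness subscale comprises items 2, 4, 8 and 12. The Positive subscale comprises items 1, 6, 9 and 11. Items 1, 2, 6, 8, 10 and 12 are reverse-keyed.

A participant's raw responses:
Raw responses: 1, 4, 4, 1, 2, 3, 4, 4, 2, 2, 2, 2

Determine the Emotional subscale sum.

13

Emotional items: 3, 5, 7, 10.
Of these, item 10 is reverse-keyed; reverse-coded value = 5 − response.
  item 3: 4
  item 5: 2
  item 7: 4
  item 10: 5 − 2 = 3
Sum = 4 + 2 + 4 + 3 = 13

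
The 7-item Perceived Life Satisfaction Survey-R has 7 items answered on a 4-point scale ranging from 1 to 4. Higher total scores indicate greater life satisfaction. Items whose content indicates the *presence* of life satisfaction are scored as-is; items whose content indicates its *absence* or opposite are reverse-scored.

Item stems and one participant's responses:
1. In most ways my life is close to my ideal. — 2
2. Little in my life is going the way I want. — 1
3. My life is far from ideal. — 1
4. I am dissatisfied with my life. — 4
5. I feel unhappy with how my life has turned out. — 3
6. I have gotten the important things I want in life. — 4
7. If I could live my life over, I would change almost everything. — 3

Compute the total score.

Items 2, 3, 4, 5, 7 describe the absence/opposite of life satisfaction → reverse-score.
reversed = (1+4) − raw = 5 − raw.
  item 1: 2
  item 2: 5 − 1 = 4
  item 3: 5 − 1 = 4
  item 4: 5 − 4 = 1
  item 5: 5 − 3 = 2
  item 6: 4
  item 7: 5 − 3 = 2
Total = 2 + 4 + 4 + 1 + 2 + 4 + 2 = 19

19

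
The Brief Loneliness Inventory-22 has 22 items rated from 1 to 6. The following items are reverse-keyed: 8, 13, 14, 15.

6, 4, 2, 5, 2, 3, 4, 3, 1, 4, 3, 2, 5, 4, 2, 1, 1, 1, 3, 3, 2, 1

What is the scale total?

62

Raw sum = 62. Reverse-keyed items: 8, 13, 14, 15; their raw sum = 14.
Each reversal replaces raw with 7 − raw, changing the total by 7 − 2·raw per item.
Total = 62 + 4·7 − 2·14 = 62 + 28 − 28 = 62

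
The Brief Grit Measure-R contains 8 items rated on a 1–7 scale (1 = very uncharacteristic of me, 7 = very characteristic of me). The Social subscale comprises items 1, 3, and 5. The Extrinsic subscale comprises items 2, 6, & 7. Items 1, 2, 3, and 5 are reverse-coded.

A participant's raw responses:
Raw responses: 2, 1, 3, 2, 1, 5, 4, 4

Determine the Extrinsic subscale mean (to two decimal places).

5.33

Extrinsic items: 2, 6, 7.
Of these, item 2 is reverse-coded; reverse-coded value = 8 − response.
  item 2: 8 − 1 = 7
  item 6: 5
  item 7: 4
Sum = 7 + 5 + 4 = 16
Mean = 16 / 3 = 5.33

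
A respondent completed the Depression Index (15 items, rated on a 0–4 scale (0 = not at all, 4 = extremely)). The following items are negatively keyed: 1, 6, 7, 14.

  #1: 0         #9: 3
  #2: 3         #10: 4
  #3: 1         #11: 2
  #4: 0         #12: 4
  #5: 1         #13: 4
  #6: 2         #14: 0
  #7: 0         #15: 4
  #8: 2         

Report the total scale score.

42

Apply reverse scoring (on a 0–4 scale, reversed = 4 − raw):
  item 1: 4 − 0 = 4
  item 6: 4 − 2 = 2
  item 7: 4 − 0 = 4
  item 14: 4 − 0 = 4
After reverse-coding: 4, 3, 1, 0, 1, 2, 4, 2, 3, 4, 2, 4, 4, 4, 4
Total = 4 + 3 + 1 + 0 + 1 + 2 + 4 + 2 + 3 + 4 + 2 + 4 + 4 + 4 + 4 = 42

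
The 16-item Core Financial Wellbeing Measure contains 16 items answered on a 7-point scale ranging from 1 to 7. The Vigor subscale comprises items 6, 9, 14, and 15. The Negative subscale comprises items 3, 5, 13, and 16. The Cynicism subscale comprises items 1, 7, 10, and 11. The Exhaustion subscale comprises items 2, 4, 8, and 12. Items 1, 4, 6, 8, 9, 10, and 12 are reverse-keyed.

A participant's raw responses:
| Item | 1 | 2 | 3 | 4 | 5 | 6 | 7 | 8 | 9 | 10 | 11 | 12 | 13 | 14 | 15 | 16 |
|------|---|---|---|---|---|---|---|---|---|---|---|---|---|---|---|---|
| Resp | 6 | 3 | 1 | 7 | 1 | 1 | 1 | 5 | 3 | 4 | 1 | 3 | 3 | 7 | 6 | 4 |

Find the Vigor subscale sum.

Vigor items: 6, 9, 14, 15.
Of these, items 6 and 9 are reverse-keyed; reversed = (1+7) − raw = 8 − raw.
  item 6: 8 − 1 = 7
  item 9: 8 − 3 = 5
  item 14: 7
  item 15: 6
Sum = 7 + 5 + 7 + 6 = 25

25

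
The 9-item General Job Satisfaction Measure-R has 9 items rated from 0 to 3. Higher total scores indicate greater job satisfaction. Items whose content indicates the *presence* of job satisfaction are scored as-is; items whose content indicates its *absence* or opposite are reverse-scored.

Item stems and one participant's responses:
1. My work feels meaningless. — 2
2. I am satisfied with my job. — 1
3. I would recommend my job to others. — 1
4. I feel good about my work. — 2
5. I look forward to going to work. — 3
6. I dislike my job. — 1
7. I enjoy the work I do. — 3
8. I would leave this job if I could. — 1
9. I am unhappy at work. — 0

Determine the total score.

Items 1, 6, 8, 9 describe the absence/opposite of job satisfaction → reverse-score.
reversed = (0+3) − raw = 3 − raw.
  item 1: 3 − 2 = 1
  item 2: 1
  item 3: 1
  item 4: 2
  item 5: 3
  item 6: 3 − 1 = 2
  item 7: 3
  item 8: 3 − 1 = 2
  item 9: 3 − 0 = 3
Total = 1 + 1 + 1 + 2 + 3 + 2 + 3 + 2 + 3 = 18

18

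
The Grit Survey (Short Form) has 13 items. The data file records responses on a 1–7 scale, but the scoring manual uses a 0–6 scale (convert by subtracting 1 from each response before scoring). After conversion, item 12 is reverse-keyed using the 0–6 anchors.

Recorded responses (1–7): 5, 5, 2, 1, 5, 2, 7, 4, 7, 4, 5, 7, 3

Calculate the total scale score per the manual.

38

Convert to 0–6: 4, 4, 1, 0, 4, 1, 6, 3, 6, 3, 4, 6, 2
Reverse-coded (on a 0–6 scale, reversed = 6 − raw):
  item 12: 6 − 6 = 0
Scored: 4, 4, 1, 0, 4, 1, 6, 3, 6, 3, 4, 0, 2
Total = 38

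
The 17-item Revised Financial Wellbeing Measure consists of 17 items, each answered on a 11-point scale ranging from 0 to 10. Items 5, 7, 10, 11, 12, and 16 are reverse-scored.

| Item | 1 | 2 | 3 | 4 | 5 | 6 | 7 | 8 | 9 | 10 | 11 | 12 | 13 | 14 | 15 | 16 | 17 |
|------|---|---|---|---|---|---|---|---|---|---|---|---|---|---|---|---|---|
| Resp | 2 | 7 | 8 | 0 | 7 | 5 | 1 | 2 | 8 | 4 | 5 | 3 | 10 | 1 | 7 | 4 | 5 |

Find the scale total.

Reverse-scored items use 10 − raw:
  item 5: 10 − 7 = 3
  item 7: 10 − 1 = 9
  item 10: 10 − 4 = 6
  item 11: 10 − 5 = 5
  item 12: 10 − 3 = 7
  item 16: 10 − 4 = 6
Scored responses: 2, 7, 8, 0, 3, 5, 9, 2, 8, 6, 5, 7, 10, 1, 7, 6, 5
Total = 2 + 7 + 8 + 0 + 3 + 5 + 9 + 2 + 8 + 6 + 5 + 7 + 10 + 1 + 7 + 6 + 5 = 91

91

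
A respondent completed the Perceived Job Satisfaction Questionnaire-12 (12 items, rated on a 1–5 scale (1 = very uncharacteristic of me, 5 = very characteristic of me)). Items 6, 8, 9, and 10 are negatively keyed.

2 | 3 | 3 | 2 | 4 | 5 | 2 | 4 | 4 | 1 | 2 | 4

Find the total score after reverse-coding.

Negatively keyed items use 6 − raw:
  item 6: 6 − 5 = 1
  item 8: 6 − 4 = 2
  item 9: 6 − 4 = 2
  item 10: 6 − 1 = 5
Scored responses: 2, 3, 3, 2, 4, 1, 2, 2, 2, 5, 2, 4
Total = 2 + 3 + 3 + 2 + 4 + 1 + 2 + 2 + 2 + 5 + 2 + 4 = 32

32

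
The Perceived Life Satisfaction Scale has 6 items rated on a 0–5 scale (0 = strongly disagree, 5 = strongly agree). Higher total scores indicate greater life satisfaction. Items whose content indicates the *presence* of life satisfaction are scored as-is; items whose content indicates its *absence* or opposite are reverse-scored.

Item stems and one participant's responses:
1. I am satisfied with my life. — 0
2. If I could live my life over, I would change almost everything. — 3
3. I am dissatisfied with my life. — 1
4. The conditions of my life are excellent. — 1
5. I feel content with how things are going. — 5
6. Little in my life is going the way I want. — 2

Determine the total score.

Items 2, 3, 6 describe the absence/opposite of life satisfaction → reverse-score.
reversed = (0+5) − raw = 5 − raw.
  item 1: 0
  item 2: 5 − 3 = 2
  item 3: 5 − 1 = 4
  item 4: 1
  item 5: 5
  item 6: 5 − 2 = 3
Total = 0 + 2 + 4 + 1 + 5 + 3 = 15

15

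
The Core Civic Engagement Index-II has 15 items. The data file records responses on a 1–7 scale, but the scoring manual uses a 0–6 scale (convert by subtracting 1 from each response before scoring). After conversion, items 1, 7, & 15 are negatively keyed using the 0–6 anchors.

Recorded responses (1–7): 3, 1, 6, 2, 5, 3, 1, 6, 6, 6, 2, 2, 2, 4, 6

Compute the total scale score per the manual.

Convert to 0–6: 2, 0, 5, 1, 4, 2, 0, 5, 5, 5, 1, 1, 1, 3, 5
Reverse-coded (reverse-coded value = 6 − response):
  item 1: 6 − 2 = 4
  item 7: 6 − 0 = 6
  item 15: 6 − 5 = 1
Scored: 4, 0, 5, 1, 4, 2, 6, 5, 5, 5, 1, 1, 1, 3, 1
Total = 44

44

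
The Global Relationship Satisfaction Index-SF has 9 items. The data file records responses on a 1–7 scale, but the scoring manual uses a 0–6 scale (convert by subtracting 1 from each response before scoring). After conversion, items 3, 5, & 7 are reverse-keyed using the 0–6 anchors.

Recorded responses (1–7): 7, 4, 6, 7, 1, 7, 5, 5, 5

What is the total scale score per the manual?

38

Convert to 0–6: 6, 3, 5, 6, 0, 6, 4, 4, 4
Reverse-coded (on a 0–6 scale, reversed = 6 − raw):
  item 3: 6 − 5 = 1
  item 5: 6 − 0 = 6
  item 7: 6 − 4 = 2
Scored: 6, 3, 1, 6, 6, 6, 2, 4, 4
Total = 38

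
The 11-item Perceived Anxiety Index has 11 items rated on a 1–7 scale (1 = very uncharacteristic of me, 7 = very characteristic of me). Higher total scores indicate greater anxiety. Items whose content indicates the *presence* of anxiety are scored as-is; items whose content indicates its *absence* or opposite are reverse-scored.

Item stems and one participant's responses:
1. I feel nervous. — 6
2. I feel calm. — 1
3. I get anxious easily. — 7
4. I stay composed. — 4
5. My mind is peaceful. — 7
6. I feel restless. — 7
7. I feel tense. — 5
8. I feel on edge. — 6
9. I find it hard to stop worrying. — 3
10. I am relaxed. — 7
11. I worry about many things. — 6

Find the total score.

Items 2, 4, 5, 10 describe the absence/opposite of anxiety → reverse-score.
on a 1–7 scale, reversed = 8 − raw.
  item 1: 6
  item 2: 8 − 1 = 7
  item 3: 7
  item 4: 8 − 4 = 4
  item 5: 8 − 7 = 1
  item 6: 7
  item 7: 5
  item 8: 6
  item 9: 3
  item 10: 8 − 7 = 1
  item 11: 6
Total = 6 + 7 + 7 + 4 + 1 + 7 + 5 + 6 + 3 + 1 + 6 = 53

53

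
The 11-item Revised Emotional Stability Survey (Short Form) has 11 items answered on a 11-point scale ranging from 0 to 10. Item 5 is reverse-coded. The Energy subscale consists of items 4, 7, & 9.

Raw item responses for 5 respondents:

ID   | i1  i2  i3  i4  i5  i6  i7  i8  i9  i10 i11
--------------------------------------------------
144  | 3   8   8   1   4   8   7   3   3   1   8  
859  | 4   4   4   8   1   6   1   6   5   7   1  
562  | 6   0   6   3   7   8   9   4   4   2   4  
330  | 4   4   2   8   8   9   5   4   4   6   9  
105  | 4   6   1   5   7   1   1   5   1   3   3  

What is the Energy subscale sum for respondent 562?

16

Respondent 562 raw: 6, 0, 6, 3, 7, 8, 9, 4, 4, 2, 4.
Energy items: 4, 7, 9.
Reverse-coded (reverse-coded value = 10 − response):
  item 4: 3
  item 7: 9
  item 9: 4
Sum = 3 + 9 + 4 = 16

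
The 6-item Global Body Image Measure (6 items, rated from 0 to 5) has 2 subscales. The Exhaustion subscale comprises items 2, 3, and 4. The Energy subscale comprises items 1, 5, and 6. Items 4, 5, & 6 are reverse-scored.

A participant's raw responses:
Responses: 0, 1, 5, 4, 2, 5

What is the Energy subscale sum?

3

Energy items: 1, 5, 6.
Of these, items 5 & 6 are reverse-scored; on a 0–5 scale, reversed = 5 − raw.
  item 1: 0
  item 5: 5 − 2 = 3
  item 6: 5 − 5 = 0
Sum = 0 + 3 + 0 = 3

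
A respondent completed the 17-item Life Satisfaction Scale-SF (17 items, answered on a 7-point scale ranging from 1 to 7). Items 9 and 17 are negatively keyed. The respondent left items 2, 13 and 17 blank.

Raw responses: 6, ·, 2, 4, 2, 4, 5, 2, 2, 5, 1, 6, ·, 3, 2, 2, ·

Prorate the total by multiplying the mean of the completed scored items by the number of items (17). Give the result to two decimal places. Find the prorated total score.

Reverse-coded (reversed = (1+7) − raw = 8 − raw):
  item 9: 8 − 2 = 6
Completed scored items (14 of 17): 6, 2, 4, 2, 4, 5, 2, 6, 5, 1, 6, 3, 2, 2; sum = 50.
Person mean = 50 / 14 ≈ 3.5714
Prorated total = (50 / 14) × 17 = 60.71 (to 2 dp)

60.71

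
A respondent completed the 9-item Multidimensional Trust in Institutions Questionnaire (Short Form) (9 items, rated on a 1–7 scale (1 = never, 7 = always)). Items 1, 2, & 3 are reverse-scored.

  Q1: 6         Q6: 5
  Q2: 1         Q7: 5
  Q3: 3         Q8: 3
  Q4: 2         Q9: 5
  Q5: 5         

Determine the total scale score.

Apply reverse scoring (on a 1–7 scale, reversed = 8 − raw):
  item 1: 8 − 6 = 2
  item 2: 8 − 1 = 7
  item 3: 8 − 3 = 5
Scored responses: 2, 7, 5, 2, 5, 5, 5, 3, 5
Total = 2 + 7 + 5 + 2 + 5 + 5 + 5 + 3 + 5 = 39

39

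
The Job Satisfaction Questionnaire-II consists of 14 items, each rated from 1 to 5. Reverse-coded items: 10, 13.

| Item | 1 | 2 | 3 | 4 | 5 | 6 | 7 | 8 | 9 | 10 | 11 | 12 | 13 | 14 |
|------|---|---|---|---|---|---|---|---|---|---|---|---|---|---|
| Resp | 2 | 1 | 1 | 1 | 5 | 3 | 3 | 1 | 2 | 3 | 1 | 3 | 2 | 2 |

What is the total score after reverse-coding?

32

Reverse-coded items use 6 − raw:
  item 10: 6 − 3 = 3
  item 13: 6 − 2 = 4
Scored responses: 2, 1, 1, 1, 5, 3, 3, 1, 2, 3, 1, 3, 4, 2
Total = 2 + 1 + 1 + 1 + 5 + 3 + 3 + 1 + 2 + 3 + 1 + 3 + 4 + 2 = 32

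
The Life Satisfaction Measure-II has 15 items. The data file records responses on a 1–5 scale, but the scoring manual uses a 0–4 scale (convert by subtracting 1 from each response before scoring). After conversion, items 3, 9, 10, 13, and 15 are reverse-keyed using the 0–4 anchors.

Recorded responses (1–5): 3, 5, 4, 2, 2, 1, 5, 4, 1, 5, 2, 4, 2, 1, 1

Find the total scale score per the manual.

Convert to 0–4: 2, 4, 3, 1, 1, 0, 4, 3, 0, 4, 1, 3, 1, 0, 0
Reverse-coded (reversed = (0+4) − raw = 4 − raw):
  item 3: 4 − 3 = 1
  item 9: 4 − 0 = 4
  item 10: 4 − 4 = 0
  item 13: 4 − 1 = 3
  item 15: 4 − 0 = 4
Scored: 2, 4, 1, 1, 1, 0, 4, 3, 4, 0, 1, 3, 3, 0, 4
Total = 31

31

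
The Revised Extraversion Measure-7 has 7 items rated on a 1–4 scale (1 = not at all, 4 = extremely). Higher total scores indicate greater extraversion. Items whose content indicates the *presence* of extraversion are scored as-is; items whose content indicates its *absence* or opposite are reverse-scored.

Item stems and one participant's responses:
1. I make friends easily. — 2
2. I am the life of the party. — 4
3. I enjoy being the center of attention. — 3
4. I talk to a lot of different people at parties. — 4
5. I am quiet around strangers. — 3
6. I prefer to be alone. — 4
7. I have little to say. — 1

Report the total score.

20

Items 5, 6, 7 describe the absence/opposite of extraversion → reverse-score.
reversed = (1+4) − raw = 5 − raw.
  item 1: 2
  item 2: 4
  item 3: 3
  item 4: 4
  item 5: 5 − 3 = 2
  item 6: 5 − 4 = 1
  item 7: 5 − 1 = 4
Total = 2 + 4 + 3 + 4 + 2 + 1 + 4 = 20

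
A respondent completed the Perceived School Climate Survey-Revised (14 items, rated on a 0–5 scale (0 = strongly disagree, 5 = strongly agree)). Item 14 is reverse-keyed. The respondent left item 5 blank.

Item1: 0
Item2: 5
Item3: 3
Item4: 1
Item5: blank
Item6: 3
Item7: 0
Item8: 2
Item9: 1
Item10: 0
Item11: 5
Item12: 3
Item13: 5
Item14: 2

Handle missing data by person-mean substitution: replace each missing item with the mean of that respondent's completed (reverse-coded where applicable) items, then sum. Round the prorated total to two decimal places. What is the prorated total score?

33.38

Reverse-coded (reverse-coded value = 5 − response):
  item 14: 5 − 2 = 3
Completed scored items (13 of 14): 0, 5, 3, 1, 3, 0, 2, 1, 0, 5, 3, 5, 3; sum = 31.
Person mean = 31 / 13 ≈ 2.3846
Prorated total = (31 / 13) × 14 = 33.38 (to 2 dp)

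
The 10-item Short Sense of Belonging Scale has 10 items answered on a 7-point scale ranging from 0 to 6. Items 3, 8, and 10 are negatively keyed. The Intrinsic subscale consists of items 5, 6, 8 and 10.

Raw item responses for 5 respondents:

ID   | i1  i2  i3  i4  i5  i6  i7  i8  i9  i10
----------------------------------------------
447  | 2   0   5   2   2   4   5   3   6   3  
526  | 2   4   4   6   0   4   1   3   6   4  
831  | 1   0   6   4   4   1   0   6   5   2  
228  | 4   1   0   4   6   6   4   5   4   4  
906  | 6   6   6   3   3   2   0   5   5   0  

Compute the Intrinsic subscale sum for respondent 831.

9

Respondent 831 raw: 1, 0, 6, 4, 4, 1, 0, 6, 5, 2.
Intrinsic items: 5, 6, 8, 10.
Reverse-coded (reverse-coded value = 6 − response):
  item 5: 4
  item 6: 1
  item 8: 6 − 6 = 0
  item 10: 6 − 2 = 4
Sum = 4 + 1 + 0 + 4 = 9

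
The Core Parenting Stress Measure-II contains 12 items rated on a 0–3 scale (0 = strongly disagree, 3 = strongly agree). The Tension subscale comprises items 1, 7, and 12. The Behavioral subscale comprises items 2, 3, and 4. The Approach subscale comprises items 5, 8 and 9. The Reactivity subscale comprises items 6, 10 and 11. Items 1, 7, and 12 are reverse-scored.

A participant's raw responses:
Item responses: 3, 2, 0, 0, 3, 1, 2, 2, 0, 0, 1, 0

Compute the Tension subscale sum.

Tension items: 1, 7, 12.
Of these, items 1, 7, and 12 are reverse-scored; on a 0–3 scale, reversed = 3 − raw.
  item 1: 3 − 3 = 0
  item 7: 3 − 2 = 1
  item 12: 3 − 0 = 3
Sum = 0 + 1 + 3 = 4

4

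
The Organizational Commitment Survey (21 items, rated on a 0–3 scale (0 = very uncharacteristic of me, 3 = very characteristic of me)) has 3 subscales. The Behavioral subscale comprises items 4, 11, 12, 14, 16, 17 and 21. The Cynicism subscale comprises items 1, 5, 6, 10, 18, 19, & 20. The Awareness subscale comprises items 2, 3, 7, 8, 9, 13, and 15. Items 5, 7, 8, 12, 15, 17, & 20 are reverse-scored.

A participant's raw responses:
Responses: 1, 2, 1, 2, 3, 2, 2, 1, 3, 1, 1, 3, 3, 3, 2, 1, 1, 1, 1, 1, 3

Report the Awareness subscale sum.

Awareness items: 2, 3, 7, 8, 9, 13, 15.
Of these, items 7, 8, & 15 are reverse-scored; on a 0–3 scale, reversed = 3 − raw.
  item 2: 2
  item 3: 1
  item 7: 3 − 2 = 1
  item 8: 3 − 1 = 2
  item 9: 3
  item 13: 3
  item 15: 3 − 2 = 1
Sum = 2 + 1 + 1 + 2 + 3 + 3 + 1 = 13

13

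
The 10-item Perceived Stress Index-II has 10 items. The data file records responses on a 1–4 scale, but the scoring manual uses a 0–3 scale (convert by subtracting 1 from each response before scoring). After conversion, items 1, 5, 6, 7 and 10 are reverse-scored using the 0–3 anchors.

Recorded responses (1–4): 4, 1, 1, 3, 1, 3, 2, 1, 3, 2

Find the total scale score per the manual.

12

Convert to 0–3: 3, 0, 0, 2, 0, 2, 1, 0, 2, 1
Reverse-coded (reversed = (0+3) − raw = 3 − raw):
  item 1: 3 − 3 = 0
  item 5: 3 − 0 = 3
  item 6: 3 − 2 = 1
  item 7: 3 − 1 = 2
  item 10: 3 − 1 = 2
Scored: 0, 0, 0, 2, 3, 1, 2, 0, 2, 2
Total = 12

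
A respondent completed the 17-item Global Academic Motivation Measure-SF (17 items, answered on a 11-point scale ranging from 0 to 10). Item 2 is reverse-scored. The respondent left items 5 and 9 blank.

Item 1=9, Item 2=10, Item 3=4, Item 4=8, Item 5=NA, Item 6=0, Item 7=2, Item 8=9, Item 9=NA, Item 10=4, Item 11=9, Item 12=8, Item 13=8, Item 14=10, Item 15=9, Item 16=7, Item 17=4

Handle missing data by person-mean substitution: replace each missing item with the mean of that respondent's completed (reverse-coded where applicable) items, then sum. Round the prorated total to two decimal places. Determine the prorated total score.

103.13

Reverse-coded (reversed = (0+10) − raw = 10 − raw):
  item 2: 10 − 10 = 0
Completed scored items (15 of 17): 9, 0, 4, 8, 0, 2, 9, 4, 9, 8, 8, 10, 9, 7, 4; sum = 91.
Person mean = 91 / 15 ≈ 6.0667
Prorated total = (91 / 15) × 17 = 103.13 (to 2 dp)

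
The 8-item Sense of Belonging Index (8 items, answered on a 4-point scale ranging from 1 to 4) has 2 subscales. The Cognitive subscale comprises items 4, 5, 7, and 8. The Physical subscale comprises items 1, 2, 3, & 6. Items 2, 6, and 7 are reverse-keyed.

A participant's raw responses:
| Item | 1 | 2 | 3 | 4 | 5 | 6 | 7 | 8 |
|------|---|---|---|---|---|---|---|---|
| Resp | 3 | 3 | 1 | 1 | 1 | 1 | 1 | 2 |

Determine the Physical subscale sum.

Physical items: 1, 2, 3, 6.
Of these, items 2 & 6 are reverse-keyed; reverse-coded value = 5 − response.
  item 1: 3
  item 2: 5 − 3 = 2
  item 3: 1
  item 6: 5 − 1 = 4
Sum = 3 + 2 + 1 + 4 = 10

10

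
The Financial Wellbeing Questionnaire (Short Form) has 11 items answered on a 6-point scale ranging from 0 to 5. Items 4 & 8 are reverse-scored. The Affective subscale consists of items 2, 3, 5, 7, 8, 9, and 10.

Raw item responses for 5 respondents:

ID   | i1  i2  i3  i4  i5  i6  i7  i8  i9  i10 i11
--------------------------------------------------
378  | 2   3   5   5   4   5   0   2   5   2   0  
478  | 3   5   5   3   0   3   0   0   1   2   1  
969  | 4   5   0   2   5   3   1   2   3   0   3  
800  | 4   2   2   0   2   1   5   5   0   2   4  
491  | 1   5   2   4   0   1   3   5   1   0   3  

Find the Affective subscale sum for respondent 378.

Respondent 378 raw: 2, 3, 5, 5, 4, 5, 0, 2, 5, 2, 0.
Affective items: 2, 3, 5, 7, 8, 9, 10.
Reverse-coded (reversed = (0+5) − raw = 5 − raw):
  item 2: 3
  item 3: 5
  item 5: 4
  item 7: 0
  item 8: 5 − 2 = 3
  item 9: 5
  item 10: 2
Sum = 3 + 5 + 4 + 0 + 3 + 5 + 2 = 22

22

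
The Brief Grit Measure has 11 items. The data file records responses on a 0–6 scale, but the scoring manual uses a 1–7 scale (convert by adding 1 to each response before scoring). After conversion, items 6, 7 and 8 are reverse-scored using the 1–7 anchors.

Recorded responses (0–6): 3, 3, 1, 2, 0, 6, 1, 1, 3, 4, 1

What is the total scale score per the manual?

38

Convert to 1–7: 4, 4, 2, 3, 1, 7, 2, 2, 4, 5, 2
Reverse-coded (reversed = (1+7) − raw = 8 − raw):
  item 6: 8 − 7 = 1
  item 7: 8 − 2 = 6
  item 8: 8 − 2 = 6
Scored: 4, 4, 2, 3, 1, 1, 6, 6, 4, 5, 2
Total = 38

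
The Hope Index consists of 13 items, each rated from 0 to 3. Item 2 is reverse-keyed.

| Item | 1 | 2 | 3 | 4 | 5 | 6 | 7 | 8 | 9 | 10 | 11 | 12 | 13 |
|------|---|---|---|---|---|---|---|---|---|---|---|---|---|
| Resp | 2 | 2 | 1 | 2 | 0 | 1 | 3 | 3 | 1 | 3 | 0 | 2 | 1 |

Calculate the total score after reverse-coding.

20

Reversing item 2 with 3 − raw:
Total = 2 + (3−2) + 1 + 2 + 0 + 1 + 3 + 3 + 1 + 3 + 0 + 2 + 1
      = 2 + 1 + 1 + 2 + 0 + 1 + 3 + 3 + 1 + 3 + 0 + 2 + 1 = 20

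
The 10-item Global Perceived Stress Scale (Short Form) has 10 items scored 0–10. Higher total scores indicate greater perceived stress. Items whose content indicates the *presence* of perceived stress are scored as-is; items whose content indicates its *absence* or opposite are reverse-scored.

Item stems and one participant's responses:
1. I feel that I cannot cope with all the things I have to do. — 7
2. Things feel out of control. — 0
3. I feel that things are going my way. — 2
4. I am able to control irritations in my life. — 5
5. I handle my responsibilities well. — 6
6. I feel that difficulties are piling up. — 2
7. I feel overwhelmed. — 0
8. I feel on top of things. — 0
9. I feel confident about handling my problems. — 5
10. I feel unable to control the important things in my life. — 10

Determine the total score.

Items 3, 4, 5, 8, 9 describe the absence/opposite of perceived stress → reverse-score.
reversed = (0+10) − raw = 10 − raw.
  item 1: 7
  item 2: 0
  item 3: 10 − 2 = 8
  item 4: 10 − 5 = 5
  item 5: 10 − 6 = 4
  item 6: 2
  item 7: 0
  item 8: 10 − 0 = 10
  item 9: 10 − 5 = 5
  item 10: 10
Total = 7 + 0 + 8 + 5 + 4 + 2 + 0 + 10 + 5 + 10 = 51

51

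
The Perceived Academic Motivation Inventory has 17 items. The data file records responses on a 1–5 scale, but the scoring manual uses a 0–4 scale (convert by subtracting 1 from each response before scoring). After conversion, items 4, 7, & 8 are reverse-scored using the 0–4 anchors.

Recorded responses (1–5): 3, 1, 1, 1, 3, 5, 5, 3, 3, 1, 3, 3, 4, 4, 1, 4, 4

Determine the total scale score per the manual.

32

Convert to 0–4: 2, 0, 0, 0, 2, 4, 4, 2, 2, 0, 2, 2, 3, 3, 0, 3, 3
Reverse-coded (reverse-coded value = 4 − response):
  item 4: 4 − 0 = 4
  item 7: 4 − 4 = 0
  item 8: 4 − 2 = 2
Scored: 2, 0, 0, 4, 2, 4, 0, 2, 2, 0, 2, 2, 3, 3, 0, 3, 3
Total = 32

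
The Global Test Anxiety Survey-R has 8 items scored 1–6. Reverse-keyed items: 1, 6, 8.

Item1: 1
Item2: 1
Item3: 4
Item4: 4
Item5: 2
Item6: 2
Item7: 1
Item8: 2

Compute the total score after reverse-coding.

28

Raw sum = 17. Reverse-keyed items: 1, 6, 8; their raw sum = 5.
Each reversal replaces raw with 7 − raw, changing the total by 7 − 2·raw per item.
Total = 17 + 3·7 − 2·5 = 17 + 21 − 10 = 28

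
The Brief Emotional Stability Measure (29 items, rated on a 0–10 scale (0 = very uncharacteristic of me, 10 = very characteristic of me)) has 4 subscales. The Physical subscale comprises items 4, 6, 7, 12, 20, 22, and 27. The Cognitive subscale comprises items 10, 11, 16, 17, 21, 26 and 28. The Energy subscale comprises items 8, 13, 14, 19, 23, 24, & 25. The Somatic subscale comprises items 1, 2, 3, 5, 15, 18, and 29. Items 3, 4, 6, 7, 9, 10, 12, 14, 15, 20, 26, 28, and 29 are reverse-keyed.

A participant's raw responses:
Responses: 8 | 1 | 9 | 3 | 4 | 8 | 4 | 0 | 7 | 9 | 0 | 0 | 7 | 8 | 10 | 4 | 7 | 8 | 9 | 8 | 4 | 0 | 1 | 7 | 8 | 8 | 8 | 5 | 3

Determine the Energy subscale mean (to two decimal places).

4.86

Energy items: 8, 13, 14, 19, 23, 24, 25.
Of these, item 14 is reverse-keyed; reversed = (0+10) − raw = 10 − raw.
  item 8: 0
  item 13: 7
  item 14: 10 − 8 = 2
  item 19: 9
  item 23: 1
  item 24: 7
  item 25: 8
Sum = 0 + 7 + 2 + 9 + 1 + 7 + 8 = 34
Mean = 34 / 7 = 4.86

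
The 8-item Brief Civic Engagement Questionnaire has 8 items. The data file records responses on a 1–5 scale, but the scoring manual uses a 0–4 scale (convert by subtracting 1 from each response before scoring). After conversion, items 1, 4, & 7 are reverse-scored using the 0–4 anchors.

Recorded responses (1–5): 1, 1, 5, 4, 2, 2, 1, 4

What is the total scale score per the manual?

18

Convert to 0–4: 0, 0, 4, 3, 1, 1, 0, 3
Reverse-coded (reverse-coded value = 4 − response):
  item 1: 4 − 0 = 4
  item 4: 4 − 3 = 1
  item 7: 4 − 0 = 4
Scored: 4, 0, 4, 1, 1, 1, 4, 3
Total = 18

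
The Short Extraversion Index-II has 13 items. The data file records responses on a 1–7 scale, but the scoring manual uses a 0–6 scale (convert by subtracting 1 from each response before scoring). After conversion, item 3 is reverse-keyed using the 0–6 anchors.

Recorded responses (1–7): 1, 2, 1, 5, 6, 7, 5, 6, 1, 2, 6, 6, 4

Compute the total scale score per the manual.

Convert to 0–6: 0, 1, 0, 4, 5, 6, 4, 5, 0, 1, 5, 5, 3
Reverse-coded (reverse-coded value = 6 − response):
  item 3: 6 − 0 = 6
Scored: 0, 1, 6, 4, 5, 6, 4, 5, 0, 1, 5, 5, 3
Total = 45

45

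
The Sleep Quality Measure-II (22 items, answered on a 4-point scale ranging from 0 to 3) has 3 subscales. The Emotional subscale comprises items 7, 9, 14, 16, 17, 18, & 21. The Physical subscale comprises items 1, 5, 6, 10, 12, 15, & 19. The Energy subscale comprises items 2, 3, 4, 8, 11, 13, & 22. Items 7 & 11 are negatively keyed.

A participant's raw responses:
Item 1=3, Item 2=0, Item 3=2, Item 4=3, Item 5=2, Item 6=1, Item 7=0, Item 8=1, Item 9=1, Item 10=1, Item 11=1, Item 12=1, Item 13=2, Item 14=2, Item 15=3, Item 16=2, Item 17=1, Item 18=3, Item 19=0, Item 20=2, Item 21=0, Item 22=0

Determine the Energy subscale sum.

10

Energy items: 2, 3, 4, 8, 11, 13, 22.
Of these, item 11 is negatively keyed; reverse-coded value = 3 − response.
  item 2: 0
  item 3: 2
  item 4: 3
  item 8: 1
  item 11: 3 − 1 = 2
  item 13: 2
  item 22: 0
Sum = 0 + 2 + 3 + 1 + 2 + 2 + 0 = 10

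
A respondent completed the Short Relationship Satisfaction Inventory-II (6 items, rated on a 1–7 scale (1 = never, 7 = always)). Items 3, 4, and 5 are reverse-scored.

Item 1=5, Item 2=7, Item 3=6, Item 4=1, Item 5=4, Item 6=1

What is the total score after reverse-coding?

26

Reversing items 3, 4 and 5 with 8 − raw:
Total = 5 + 7 + (8−6) + (8−1) + (8−4) + 1
      = 5 + 7 + 2 + 7 + 4 + 1 = 26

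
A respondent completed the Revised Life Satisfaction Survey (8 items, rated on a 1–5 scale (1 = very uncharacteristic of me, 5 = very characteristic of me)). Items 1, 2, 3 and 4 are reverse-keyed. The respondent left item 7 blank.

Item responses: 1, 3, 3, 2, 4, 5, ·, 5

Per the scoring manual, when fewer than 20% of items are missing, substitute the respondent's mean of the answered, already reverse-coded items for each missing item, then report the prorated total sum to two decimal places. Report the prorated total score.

33.14

Reverse-coded (reverse-coded value = 6 − response):
  item 1: 6 − 1 = 5
  item 2: 6 − 3 = 3
  item 3: 6 − 3 = 3
  item 4: 6 − 2 = 4
Completed scored items (7 of 8): 5, 3, 3, 4, 4, 5, 5; sum = 29.
Person mean = 29 / 7 ≈ 4.1429
Prorated total = (29 / 7) × 8 = 33.14 (to 2 dp)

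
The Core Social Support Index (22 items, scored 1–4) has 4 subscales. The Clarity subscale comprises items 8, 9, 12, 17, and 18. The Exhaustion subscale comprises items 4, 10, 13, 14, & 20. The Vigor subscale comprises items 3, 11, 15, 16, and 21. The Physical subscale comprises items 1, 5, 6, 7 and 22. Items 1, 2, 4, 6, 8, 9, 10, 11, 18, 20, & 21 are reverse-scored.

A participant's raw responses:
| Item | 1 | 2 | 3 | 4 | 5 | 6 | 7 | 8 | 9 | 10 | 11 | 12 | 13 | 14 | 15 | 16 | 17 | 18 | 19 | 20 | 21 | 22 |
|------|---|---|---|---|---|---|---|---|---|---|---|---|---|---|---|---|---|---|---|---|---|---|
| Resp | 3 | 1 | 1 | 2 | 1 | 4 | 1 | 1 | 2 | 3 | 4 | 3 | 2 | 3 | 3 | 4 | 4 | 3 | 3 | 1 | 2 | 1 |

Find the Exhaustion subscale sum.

14

Exhaustion items: 4, 10, 13, 14, 20.
Of these, items 4, 10 and 20 are reverse-scored; reversed = (1+4) − raw = 5 − raw.
  item 4: 5 − 2 = 3
  item 10: 5 − 3 = 2
  item 13: 2
  item 14: 3
  item 20: 5 − 1 = 4
Sum = 3 + 2 + 2 + 3 + 4 = 14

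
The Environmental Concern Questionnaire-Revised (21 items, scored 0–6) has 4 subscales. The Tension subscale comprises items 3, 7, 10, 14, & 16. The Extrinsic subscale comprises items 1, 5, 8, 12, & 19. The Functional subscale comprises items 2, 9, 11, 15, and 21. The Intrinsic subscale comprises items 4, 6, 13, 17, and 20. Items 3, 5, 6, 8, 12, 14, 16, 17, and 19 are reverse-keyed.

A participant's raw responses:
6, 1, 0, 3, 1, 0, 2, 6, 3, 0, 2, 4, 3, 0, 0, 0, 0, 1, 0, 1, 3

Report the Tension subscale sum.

20

Tension items: 3, 7, 10, 14, 16.
Of these, items 3, 14, & 16 are reverse-keyed; on a 0–6 scale, reversed = 6 − raw.
  item 3: 6 − 0 = 6
  item 7: 2
  item 10: 0
  item 14: 6 − 0 = 6
  item 16: 6 − 0 = 6
Sum = 6 + 2 + 0 + 6 + 6 = 20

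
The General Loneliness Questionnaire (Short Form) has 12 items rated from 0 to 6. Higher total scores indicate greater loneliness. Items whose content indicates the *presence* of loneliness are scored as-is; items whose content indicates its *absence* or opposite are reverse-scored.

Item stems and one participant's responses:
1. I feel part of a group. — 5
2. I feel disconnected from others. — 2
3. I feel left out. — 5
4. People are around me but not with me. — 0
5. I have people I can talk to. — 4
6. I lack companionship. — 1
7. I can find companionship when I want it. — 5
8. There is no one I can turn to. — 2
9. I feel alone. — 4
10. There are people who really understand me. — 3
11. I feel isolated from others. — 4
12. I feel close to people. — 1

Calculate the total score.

30

Items 1, 5, 7, 10, 12 describe the absence/opposite of loneliness → reverse-score.
reversed = (0+6) − raw = 6 − raw.
  item 1: 6 − 5 = 1
  item 2: 2
  item 3: 5
  item 4: 0
  item 5: 6 − 4 = 2
  item 6: 1
  item 7: 6 − 5 = 1
  item 8: 2
  item 9: 4
  item 10: 6 − 3 = 3
  item 11: 4
  item 12: 6 − 1 = 5
Total = 1 + 2 + 5 + 0 + 2 + 1 + 1 + 2 + 4 + 3 + 4 + 5 = 30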